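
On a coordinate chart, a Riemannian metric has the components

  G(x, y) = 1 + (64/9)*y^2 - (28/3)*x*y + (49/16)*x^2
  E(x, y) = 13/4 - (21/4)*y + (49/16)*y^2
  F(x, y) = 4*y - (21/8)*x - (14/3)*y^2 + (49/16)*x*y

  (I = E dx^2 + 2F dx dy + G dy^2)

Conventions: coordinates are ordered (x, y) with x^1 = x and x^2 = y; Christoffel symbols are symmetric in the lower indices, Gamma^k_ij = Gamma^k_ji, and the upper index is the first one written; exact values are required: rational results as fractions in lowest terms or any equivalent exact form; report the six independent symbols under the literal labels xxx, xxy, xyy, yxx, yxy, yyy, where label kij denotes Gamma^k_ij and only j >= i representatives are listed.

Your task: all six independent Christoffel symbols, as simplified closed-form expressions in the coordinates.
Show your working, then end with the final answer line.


E = 13/4 - (21/4)*y + (49/16)*y^2; F = 4*y - (21/8)*x - (14/3)*y^2 + (49/16)*x*y; G = 1 + (64/9)*y^2 - (28/3)*x*y + (49/16)*x^2
Gamma^k_ij = (1/2) g^{kl} (d_i g_jl + d_j g_il - d_l g_ij), with g^inv = (1/(EG-F^2)) [[G, -F], [-F, E]]
first partials: E_x = 0, E_y = -21/4 + (49/8)*y, F_x = -21/8 + (49/16)*y, F_y = 4 - (28/3)*y + (49/16)*x, G_x = -(28/3)*y + (49/8)*x, G_y = (128/9)*y - (28/3)*x
D = EG - F^2 = 13/4 - (21/4)*y + (1465/144)*y^2 - (28/3)*x*y + (49/16)*x^2
expanded: Gamma^x_xx = (G E_x - 2F F_x + F E_y)/(2D), Gamma^x_xy = (G E_y - F G_x)/(2D), Gamma^x_yy = (2G F_y - G G_x - F G_y)/(2D), Gamma^y_xx = (2E F_x - E E_y - F E_x)/(2D), Gamma^y_xy = (E G_x - F E_y)/(2D), Gamma^y_yy = (E G_y - 2F F_y + F G_x)/(2D); substitute and cancel common factors

Answer: Gamma_xxx = 0, Gamma_xxy = (441*y - 378)/(441*x^2 - 1344*x*y + 1465*y^2 - 756*y + 468), Gamma_xyy = (576 - 672*y)/(441*x^2 - 1344*x*y + 1465*y^2 - 756*y + 468), Gamma_yxx = 0, Gamma_yxy = (441*x - 672*y)/(441*x^2 - 1344*x*y + 1465*y^2 - 756*y + 468), Gamma_yyy = (-672*x + 1024*y)/(441*x^2 - 1344*x*y + 1465*y^2 - 756*y + 468)


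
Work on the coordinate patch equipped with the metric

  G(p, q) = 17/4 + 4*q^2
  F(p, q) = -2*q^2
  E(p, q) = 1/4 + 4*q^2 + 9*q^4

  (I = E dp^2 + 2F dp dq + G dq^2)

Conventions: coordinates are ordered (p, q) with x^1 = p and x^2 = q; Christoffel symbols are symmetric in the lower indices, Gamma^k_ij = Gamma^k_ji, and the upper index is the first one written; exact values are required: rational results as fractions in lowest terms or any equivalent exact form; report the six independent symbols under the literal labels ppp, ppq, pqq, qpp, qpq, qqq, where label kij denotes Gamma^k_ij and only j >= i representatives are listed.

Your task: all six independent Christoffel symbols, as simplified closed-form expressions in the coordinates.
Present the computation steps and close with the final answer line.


E = 1/4 + 4*q^2 + 9*q^4; F = -2*q^2; G = 17/4 + 4*q^2
Gamma^k_ij = (1/2) g^{kl} (d_i g_jl + d_j g_il - d_l g_ij), with g^inv = (1/(EG-F^2)) [[G, -F], [-F, E]]
first partials: E_p = 0, E_q = 8*q + 36*q^3, F_p = 0, F_q = -4*q, G_p = 0, G_q = 8*q
D = EG - F^2 = 17/16 + 18*q^2 + (201/4)*q^4 + 36*q^6
expanded: Gamma^p_pp = (G E_p - 2F F_p + F E_q)/(2D), Gamma^p_pq = (G E_q - F G_p)/(2D), Gamma^p_qq = (2G F_q - G G_p - F G_q)/(2D), Gamma^q_pp = (2E F_p - E E_q - F E_p)/(2D), Gamma^q_pq = (E G_p - F E_q)/(2D), Gamma^q_qq = (E G_q - 2F F_q + F G_p)/(2D); substitute and cancel common factors

Answer: Gamma_ppp = (-576*q^5 - 128*q^3)/(576*q^6 + 804*q^4 + 288*q^2 + 17), Gamma_ppq = (1152*q^5 + 1480*q^3 + 272*q)/(576*q^6 + 804*q^4 + 288*q^2 + 17), Gamma_pqq = (-128*q^3 - 272*q)/(576*q^6 + 804*q^4 + 288*q^2 + 17), Gamma_qpp = (-2592*q^7 - 1728*q^5 - 328*q^3 - 16*q)/(576*q^6 + 804*q^4 + 288*q^2 + 17), Gamma_qpq = (576*q^5 + 128*q^3)/(576*q^6 + 804*q^4 + 288*q^2 + 17), Gamma_qqq = (576*q^5 + 128*q^3 + 16*q)/(576*q^6 + 804*q^4 + 288*q^2 + 17)


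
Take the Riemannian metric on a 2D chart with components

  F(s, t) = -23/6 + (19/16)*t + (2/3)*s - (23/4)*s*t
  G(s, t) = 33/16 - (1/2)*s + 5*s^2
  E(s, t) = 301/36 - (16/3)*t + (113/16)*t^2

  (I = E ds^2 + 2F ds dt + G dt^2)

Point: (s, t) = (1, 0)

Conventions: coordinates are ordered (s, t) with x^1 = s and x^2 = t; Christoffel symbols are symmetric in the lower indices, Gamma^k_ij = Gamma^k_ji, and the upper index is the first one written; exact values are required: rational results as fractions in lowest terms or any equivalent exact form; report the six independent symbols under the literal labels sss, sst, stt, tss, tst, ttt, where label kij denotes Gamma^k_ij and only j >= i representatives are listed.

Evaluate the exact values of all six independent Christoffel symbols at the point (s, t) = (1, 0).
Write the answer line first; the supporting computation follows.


Answer: Gamma_sss = 6080/25829, Gamma_sst = -1416/25829, Gamma_stt = -140805/103316, Gamma_tss = 48160/77487, Gamma_tst = 18012/25829, Gamma_ttt = -16986/25829

E = 301/36, F = -19/6, G = 105/16 at the point
E_s = 0, E_t = -16/3, F_s = 2/3, F_t = -73/16, G_s = 19/2, G_t = 0
EG - F^2 = 25829/576;  g^inv = (576/25829) * [[105/16, 19/6], [19/6, 301/36]]
first-kind symbols [ij,l] = (1/2)(d_i g_jl + d_j g_il - d_l g_ij): [ss,s] = E_s/2 = 0, [ss,t] = F_s - E_t/2 = 10/3, [st,s] = E_t/2 = -8/3, [st,t] = G_s/2 = 19/4, [tt,s] = F_t - G_s/2 = -149/16, [tt,t] = G_t/2 = 0
Gamma^s_ij = (G*[ij,s] - F*[ij,t])/(EG - F^2), Gamma^t_ij = (E*[ij,t] - F*[ij,s])/(EG - F^2)


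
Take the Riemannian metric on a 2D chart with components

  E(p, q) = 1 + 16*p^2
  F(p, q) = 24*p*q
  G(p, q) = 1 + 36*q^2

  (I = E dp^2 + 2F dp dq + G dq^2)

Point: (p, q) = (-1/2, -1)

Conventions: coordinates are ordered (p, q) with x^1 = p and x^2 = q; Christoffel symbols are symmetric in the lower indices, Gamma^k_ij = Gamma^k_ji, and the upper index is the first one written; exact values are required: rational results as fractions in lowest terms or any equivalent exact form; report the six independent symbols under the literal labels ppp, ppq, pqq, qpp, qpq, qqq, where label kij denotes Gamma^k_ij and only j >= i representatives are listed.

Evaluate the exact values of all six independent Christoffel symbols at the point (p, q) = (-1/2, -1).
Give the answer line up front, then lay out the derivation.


Answer: Gamma_ppp = -8/41, Gamma_ppq = 0, Gamma_pqq = -12/41, Gamma_qpp = -24/41, Gamma_qpq = 0, Gamma_qqq = -36/41

E = 5, F = 12, G = 37 at the point
E_p = -16, E_q = 0, F_p = -24, F_q = -12, G_p = 0, G_q = -72
EG - F^2 = 41;  g^inv = (1/41) * [[37, -12], [-12, 5]]
first-kind symbols [ij,l] = (1/2)(d_i g_jl + d_j g_il - d_l g_ij): [pp,p] = E_p/2 = -8, [pp,q] = F_p - E_q/2 = -24, [pq,p] = E_q/2 = 0, [pq,q] = G_p/2 = 0, [qq,p] = F_q - G_p/2 = -12, [qq,q] = G_q/2 = -36
Gamma^p_ij = (G*[ij,p] - F*[ij,q])/(EG - F^2), Gamma^q_ij = (E*[ij,q] - F*[ij,p])/(EG - F^2)


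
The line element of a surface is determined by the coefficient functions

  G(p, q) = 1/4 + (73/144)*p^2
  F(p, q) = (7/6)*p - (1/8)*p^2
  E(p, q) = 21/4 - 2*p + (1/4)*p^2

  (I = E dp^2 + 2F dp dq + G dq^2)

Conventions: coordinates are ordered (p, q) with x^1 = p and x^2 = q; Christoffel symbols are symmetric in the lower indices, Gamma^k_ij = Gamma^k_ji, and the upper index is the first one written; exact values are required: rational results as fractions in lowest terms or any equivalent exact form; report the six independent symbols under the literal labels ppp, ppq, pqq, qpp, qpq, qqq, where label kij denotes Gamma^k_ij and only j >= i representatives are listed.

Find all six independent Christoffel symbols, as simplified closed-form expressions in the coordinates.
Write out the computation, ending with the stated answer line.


E = 21/4 - 2*p + (1/4)*p^2; F = (7/6)*p - (1/8)*p^2; G = 1/4 + (73/144)*p^2
Gamma^k_ij = (1/2) g^{kl} (d_i g_jl + d_j g_il - d_l g_ij), with g^inv = (1/(EG-F^2)) [[G, -F], [-F, E]]
first partials: E_p = -2 + (1/2)*p, E_q = 0, F_p = 7/6 - (1/4)*p, F_q = 0, G_p = (73/72)*p, G_q = 0
D = EG - F^2 = 21/16 - (1/2)*p + (785/576)*p^2 - (13/18)*p^3 + (1/9)*p^4
expanded: Gamma^p_pp = (G E_p - 2F F_p + F E_q)/(2D), Gamma^p_pq = (G E_q - F G_p)/(2D), Gamma^p_qq = (2G F_q - G G_p - F G_q)/(2D), Gamma^q_pp = (2E F_p - E E_q - F E_p)/(2D), Gamma^q_pq = (E G_p - F E_q)/(2D), Gamma^q_qq = (E G_q - 2F F_q + F G_p)/(2D); substitute and cancel common factors

Answer: Gamma_ppp = (55*p^3 - 40*p^2 - 748*p - 144)/(64*p^4 - 416*p^3 + 785*p^2 - 288*p + 756), Gamma_ppq = (219*p^3 - 2044*p^2)/(384*p^4 - 2496*p^3 + 4710*p^2 - 1728*p + 4536), Gamma_pqq = (-5329*p^3 - 2628*p)/(2304*p^4 - 14976*p^3 + 28260*p^2 - 10368*p + 27216), Gamma_qpp = (-18*p^3 + 216*p^2 - 1428*p + 3528)/(64*p^4 - 416*p^3 + 785*p^2 - 288*p + 756), Gamma_qpq = (73*p^3 - 584*p^2 + 1533*p)/(64*p^4 - 416*p^3 + 785*p^2 - 288*p + 756), Gamma_qqq = (-219*p^3 + 2044*p^2)/(384*p^4 - 2496*p^3 + 4710*p^2 - 1728*p + 4536)


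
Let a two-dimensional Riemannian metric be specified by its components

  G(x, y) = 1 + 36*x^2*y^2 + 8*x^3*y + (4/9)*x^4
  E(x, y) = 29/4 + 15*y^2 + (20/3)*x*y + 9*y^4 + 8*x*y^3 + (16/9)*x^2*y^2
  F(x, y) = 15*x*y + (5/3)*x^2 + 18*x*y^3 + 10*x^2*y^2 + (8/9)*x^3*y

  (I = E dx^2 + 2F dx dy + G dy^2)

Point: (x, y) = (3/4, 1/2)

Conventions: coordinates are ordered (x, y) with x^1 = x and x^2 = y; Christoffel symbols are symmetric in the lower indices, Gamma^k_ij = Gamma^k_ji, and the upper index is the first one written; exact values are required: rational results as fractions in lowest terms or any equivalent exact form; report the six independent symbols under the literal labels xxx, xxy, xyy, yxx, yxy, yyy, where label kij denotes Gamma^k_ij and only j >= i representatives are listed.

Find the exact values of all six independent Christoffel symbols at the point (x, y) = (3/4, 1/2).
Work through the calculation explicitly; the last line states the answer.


E = 241/16, F = 315/32, G = 505/64 at the point
E_x = 5, E_y = 30, F_x = 67/4, F_y = 219/8, G_x = 21, G_y = 189/8
EG - F^2 = 1405/64;  g^inv = (64/1405) * [[505/64, -315/32], [-315/32, 241/16]]
first-kind symbols [ij,l] = (1/2)(d_i g_jl + d_j g_il - d_l g_ij): [xx,x] = E_x/2 = 5/2, [xx,y] = F_x - E_y/2 = 7/4, [xy,x] = E_y/2 = 15, [xy,y] = G_x/2 = 21/2, [yy,x] = F_y - G_x/2 = 135/8, [yy,y] = G_y/2 = 189/16
Gamma^x_ij = (G*[ij,x] - F*[ij,y])/(EG - F^2), Gamma^y_ij = (E*[ij,y] - F*[ij,x])/(EG - F^2)

Answer: Gamma_xxx = 32/281, Gamma_xxy = 192/281, Gamma_xyy = 216/281, Gamma_yxx = 112/1405, Gamma_yxy = 672/1405, Gamma_yyy = 756/1405


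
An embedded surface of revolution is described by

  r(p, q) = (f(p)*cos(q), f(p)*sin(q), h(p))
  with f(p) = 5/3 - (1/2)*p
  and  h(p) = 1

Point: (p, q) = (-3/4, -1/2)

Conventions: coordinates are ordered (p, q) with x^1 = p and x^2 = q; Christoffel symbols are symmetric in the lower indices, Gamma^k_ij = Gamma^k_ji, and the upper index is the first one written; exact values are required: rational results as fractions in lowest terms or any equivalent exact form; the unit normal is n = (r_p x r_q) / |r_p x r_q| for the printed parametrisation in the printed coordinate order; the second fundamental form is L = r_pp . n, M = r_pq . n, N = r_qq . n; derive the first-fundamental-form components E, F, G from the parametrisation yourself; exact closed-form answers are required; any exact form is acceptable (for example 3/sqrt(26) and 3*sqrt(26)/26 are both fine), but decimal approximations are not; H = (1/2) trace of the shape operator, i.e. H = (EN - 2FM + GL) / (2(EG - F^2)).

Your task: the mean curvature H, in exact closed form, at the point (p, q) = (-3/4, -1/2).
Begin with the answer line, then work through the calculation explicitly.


Answer: H = 0

f = 49/24, f' = -1/2, f'' = 0, h' = 0, h'' = 0
E = 1/4, F = 0, G = 2401/576; answer radicand W^2 = 1/4
unnormalised second-form numerators: l = 0, m = 0, n = 0; L = l/sqrt(1/4), and similarly M = m/sqrt(W^2), N = n/sqrt(W^2)
H = (E*n - 2*F*m + G*l) / (2*(EG - F^2)*sqrt(W^2)); E*n - 2*F*m + G*l = 0, EG - F^2 = 2401/2304, so H = (0)/sqrt(1/4)


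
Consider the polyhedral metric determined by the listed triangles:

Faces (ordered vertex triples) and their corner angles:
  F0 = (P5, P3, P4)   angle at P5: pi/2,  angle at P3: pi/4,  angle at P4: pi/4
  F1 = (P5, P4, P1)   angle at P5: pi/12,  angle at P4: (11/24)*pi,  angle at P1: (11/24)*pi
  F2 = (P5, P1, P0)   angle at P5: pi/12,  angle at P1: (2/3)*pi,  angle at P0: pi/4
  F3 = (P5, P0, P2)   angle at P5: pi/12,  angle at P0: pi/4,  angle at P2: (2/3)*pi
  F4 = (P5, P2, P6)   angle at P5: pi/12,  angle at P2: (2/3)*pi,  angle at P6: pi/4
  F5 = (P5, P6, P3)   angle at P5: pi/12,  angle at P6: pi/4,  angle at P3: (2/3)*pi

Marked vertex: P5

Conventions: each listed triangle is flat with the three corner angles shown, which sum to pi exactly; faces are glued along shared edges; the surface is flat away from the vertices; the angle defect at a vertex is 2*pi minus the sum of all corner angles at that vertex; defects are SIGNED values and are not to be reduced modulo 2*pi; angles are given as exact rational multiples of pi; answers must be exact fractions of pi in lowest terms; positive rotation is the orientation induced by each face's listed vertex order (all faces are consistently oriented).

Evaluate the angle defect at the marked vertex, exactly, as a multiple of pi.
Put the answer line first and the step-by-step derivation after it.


Answer: defect(P5) = (13/12)*pi

Sum of corner angles at P5: (11/12)*pi
defect = 2*pi - (11/12)*pi


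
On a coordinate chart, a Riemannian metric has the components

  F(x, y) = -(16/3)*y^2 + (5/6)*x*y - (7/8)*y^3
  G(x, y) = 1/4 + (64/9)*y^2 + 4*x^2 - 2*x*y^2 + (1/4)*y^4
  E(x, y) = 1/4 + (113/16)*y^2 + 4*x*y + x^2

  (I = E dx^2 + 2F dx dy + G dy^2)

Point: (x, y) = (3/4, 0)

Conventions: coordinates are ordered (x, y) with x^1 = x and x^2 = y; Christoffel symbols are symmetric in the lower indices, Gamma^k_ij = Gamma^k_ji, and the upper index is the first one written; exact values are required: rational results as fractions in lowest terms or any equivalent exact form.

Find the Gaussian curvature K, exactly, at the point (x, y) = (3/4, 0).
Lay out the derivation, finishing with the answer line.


E = 13/16, F = 0, G = 5/2, EG - F^2 = 65/32 at the point
E_x = 3/2, E_y = 3, F_x = 0, F_y = 5/8, G_x = 6, G_y = 0
E_yy = 113/8, F_xy = 5/6, G_xx = 8
Evaluate Brioschi's two determinant matrices M1, M2 and divide by (EG - F^2)^2.
M1 = [[-E_yy/2 + F_xy - G_xx/2, E_x/2, F_x - E_y/2], [F_y - G_x/2, E, F], [G_y/2, F, G]] = [[-491/48, 3/4, -3/2], [-19/8, 13/16, 0], [0, 0, 5/2]]; det M1 = -25075/1536
M2 = [[0, E_y/2, G_x/2], [E_y/2, E, F], [G_x/2, F, G]] = [[0, 3/2, 3], [3/2, 13/16, 0], [3, 0, 5/2]]; det M2 = -207/16
det M1 - det M2 = -5203/1536; K = -5203/1536 / (65/32)^2 = -10406/12675

Answer: K = -10406/12675


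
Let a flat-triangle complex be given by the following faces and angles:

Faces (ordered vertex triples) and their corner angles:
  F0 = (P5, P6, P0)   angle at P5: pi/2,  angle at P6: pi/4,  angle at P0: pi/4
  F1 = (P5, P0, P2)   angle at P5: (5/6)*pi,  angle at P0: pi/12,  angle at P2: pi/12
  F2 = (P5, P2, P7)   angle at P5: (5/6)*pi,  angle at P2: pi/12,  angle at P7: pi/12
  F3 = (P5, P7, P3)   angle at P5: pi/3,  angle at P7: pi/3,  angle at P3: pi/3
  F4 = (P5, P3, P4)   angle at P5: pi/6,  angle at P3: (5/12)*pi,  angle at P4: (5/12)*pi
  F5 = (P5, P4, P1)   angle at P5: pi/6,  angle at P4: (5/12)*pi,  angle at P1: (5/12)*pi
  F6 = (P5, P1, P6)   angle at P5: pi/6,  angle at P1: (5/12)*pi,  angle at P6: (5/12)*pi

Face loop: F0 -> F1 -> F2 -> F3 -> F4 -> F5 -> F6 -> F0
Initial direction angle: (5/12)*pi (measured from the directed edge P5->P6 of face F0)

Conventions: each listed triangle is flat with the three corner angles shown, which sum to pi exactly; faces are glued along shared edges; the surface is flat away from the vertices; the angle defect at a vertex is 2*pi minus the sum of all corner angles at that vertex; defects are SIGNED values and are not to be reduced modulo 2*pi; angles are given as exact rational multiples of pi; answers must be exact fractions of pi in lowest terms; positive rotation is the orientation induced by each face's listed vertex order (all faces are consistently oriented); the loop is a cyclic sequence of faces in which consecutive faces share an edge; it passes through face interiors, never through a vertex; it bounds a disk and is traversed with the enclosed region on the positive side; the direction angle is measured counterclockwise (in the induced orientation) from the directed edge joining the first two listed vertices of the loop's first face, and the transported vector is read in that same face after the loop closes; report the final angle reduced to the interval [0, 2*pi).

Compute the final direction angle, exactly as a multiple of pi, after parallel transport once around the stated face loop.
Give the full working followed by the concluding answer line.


enclosed vertex P5: corner angles sum to 3*pi, defect = 2*pi - 3*pi = -pi
by Gauss-Bonnet the loop rotates the vector by the enclosed defect sum (positive orientation, mod 2*pi)
final angle = (5/12)*pi - pi = (17/12)*pi (mod 2*pi)

Answer: final direction angle = (17/12)*pi


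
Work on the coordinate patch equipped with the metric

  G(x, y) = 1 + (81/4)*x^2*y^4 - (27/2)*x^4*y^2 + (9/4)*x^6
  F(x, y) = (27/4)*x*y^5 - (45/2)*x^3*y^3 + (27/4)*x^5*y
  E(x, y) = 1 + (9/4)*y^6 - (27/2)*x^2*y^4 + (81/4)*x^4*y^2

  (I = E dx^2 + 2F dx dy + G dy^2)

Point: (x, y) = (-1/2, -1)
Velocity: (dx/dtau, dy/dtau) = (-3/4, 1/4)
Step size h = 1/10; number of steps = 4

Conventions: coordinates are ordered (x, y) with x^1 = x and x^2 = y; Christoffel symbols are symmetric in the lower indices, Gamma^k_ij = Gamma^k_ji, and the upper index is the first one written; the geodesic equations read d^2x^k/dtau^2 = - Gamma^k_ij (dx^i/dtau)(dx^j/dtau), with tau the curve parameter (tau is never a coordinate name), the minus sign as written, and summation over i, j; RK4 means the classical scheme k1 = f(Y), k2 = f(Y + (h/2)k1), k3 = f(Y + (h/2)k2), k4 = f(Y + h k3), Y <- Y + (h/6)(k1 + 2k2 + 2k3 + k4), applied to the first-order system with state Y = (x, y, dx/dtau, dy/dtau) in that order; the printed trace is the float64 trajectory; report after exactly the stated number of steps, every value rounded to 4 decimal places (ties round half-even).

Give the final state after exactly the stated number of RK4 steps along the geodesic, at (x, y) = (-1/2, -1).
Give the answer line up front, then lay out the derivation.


Answer: x = -0.7951, y = -0.9955, dx/dtau = -0.6863, dy/dtau = -0.1822

f(Y) = (dx/dtau, dy/dtau, -Gamma^x_ij Y'^i Y'^j, -Gamma^y_ij Y'^i Y'^j) with the Gammas evaluated at the stage position; h = 0.100000; intermediate values shown to 6 dp
step 0: x = -0.5000, y = -1.0000, dx/dtau = -0.7500, dy/dtau = 0.2500
step 1:
  k1: at (x, y) = (-0.500000, -1.000000), (dx/dtau, dy/dtau) = (-0.750000, 0.250000); Gamma_xxx = 0.312817, Gamma_xxy = -0.234613, Gamma_xyy = -0.312817, Gamma_yxx = 1.720492, Gamma_yxy = -1.290369, Gamma_yyy = -1.720492; k1 = (-0.750000, 0.250000, -0.244388, -1.344135)
  k2: at (x, y) = (-0.537500, -0.987500), (dx/dtau, dy/dtau) = (-0.762219, 0.182793); Gamma_xxx = 0.138389, Gamma_xxy = -0.089462, Gamma_xyy = -0.138389, Gamma_yxx = 1.831478, Gamma_yxy = -1.183964, Gamma_yyy = -1.831478; k2 = (-0.762219, 0.182793, -0.100706, -1.332774)
  k3: at (x, y) = (-0.538111, -0.990860), (dx/dtau, dy/dtau) = (-0.755035, 0.183361); Gamma_xxx = 0.143456, Gamma_xxy = -0.093124, Gamma_xyy = -0.143456, Gamma_yxx = 1.829220, Gamma_yxy = -1.187432, Gamma_yyy = -1.829220; k3 = (-0.755035, 0.183361, -0.102743, -1.310084)
  k4: at (x, y) = (-0.575504, -0.981664), (dx/dtau, dy/dtau) = (-0.760274, 0.118992); Gamma_xxx = -0.038102, Gamma_xxy = 0.021327, Gamma_xyy = 0.038102, Gamma_yxx = 1.909213, Gamma_yxy = -1.068677, Gamma_yyy = -1.909213; k4 = (-0.760274, 0.118992, 0.025343, -1.269883)
  Y <- Y + (h/6)(k1 + 2k2 + 2k3 + k4): x = -0.5757, y = -0.9816, dx/dtau = -0.7604, dy/dtau = 0.1183
step 2:
  k1: at (x, y) = (-0.575746, -0.981645), (dx/dtau, dy/dtau) = (-0.760432, 0.118338); Gamma_xxx = -0.039213, Gamma_xxy = 0.021930, Gamma_xyy = 0.039213, Gamma_yxx = 1.909606, Gamma_yxy = -1.067931, Gamma_yyy = -1.909606; k1 = (-0.760432, 0.118338, 0.026073, -1.269704)
  k2: at (x, y) = (-0.613768, -0.975728), (dx/dtau, dy/dtau) = (-0.759129, 0.054853); Gamma_xxx = -0.223753, Gamma_xxy = 0.107479, Gamma_xyy = 0.223753, Gamma_yxx = 1.959563, Gamma_yxy = -0.941275, Gamma_yyy = -1.959563; k2 = (-0.759129, 0.054853, 0.137221, -1.201744)
  k3: at (x, y) = (-0.613703, -0.978902), (dx/dtau, dy/dtau) = (-0.753571, 0.058251); Gamma_xxx = -0.214532, Gamma_xxy = 0.103849, Gamma_xyy = 0.214532, Gamma_yxx = 1.957478, Gamma_yxy = -0.947562, Gamma_yyy = -1.957478; k3 = (-0.753571, 0.058251, 0.130216, -1.188139)
  k4: at (x, y) = (-0.651104, -0.975820), (dx/dtau, dy/dtau) = (-0.747411, -0.000476); Gamma_xxx = -0.389702, Gamma_xxy = 0.162015, Gamma_xyy = 0.389702, Gamma_yxx = 1.979362, Gamma_yxy = -0.822900, Gamma_yyy = -1.979362; k4 = (-0.747411, -0.000476, 0.217581, -1.105131)
  Y <- Y + (h/6)(k1 + 2k2 + 2k3 + k4): x = -0.6513, y = -0.9759, dx/dtau = -0.7475, dy/dtau = -0.0009
step 3:
  k1: at (x, y) = (-0.651300, -0.975911), (dx/dtau, dy/dtau) = (-0.747457, -0.000906); Gamma_xxx = -0.390301, Gamma_xxy = 0.162175, Gamma_xyy = 0.390301, Gamma_yxx = 1.979369, Gamma_yxy = -0.822453, Gamma_yyy = -1.979369; k1 = (-0.747457, -0.000906, 0.217838, -1.104742)
  k2: at (x, y) = (-0.688673, -0.975956), (dx/dtau, dy/dtau) = (-0.736565, -0.056143); Gamma_xxx = -0.552750, Gamma_xxy = 0.196645, Gamma_xyy = 0.552750, Gamma_yxx = 1.976404, Gamma_yxy = -0.703119, Gamma_yyy = -1.976404; k2 = (-0.736565, -0.056143, 0.281877, -1.007873)
  k3: at (x, y) = (-0.688129, -0.978718), (dx/dtau, dy/dtau) = (-0.733363, -0.051299); Gamma_xxx = -0.541803, Gamma_xxy = 0.194831, Gamma_xyy = 0.541803, Gamma_yxx = 1.976127, Gamma_yxy = -0.710612, Gamma_yyy = -1.976127; k3 = (-0.733363, -0.051299, 0.275308, -1.004135)
  k4: at (x, y) = (-0.724637, -0.981040), (dx/dtau, dy/dtau) = (-0.719926, -0.101319); Gamma_xxx = -0.686425, Gamma_xxy = 0.211143, Gamma_xyy = 0.686425, Gamma_yxx = 1.954293, Gamma_yxy = -0.601137, Gamma_yyy = -1.954293; k4 = (-0.719926, -0.101319, 0.317921, -0.905139)
  Y <- Y + (h/6)(k1 + 2k2 + 2k3 + k4): x = -0.7248, y = -0.9812, dx/dtau = -0.7200, dy/dtau = -0.1015
step 4:
  k1: at (x, y) = (-0.724754, -0.981196), (dx/dtau, dy/dtau) = (-0.719955, -0.101471); Gamma_xxx = -0.686406, Gamma_xxy = 0.211134, Gamma_xyy = 0.686406, Gamma_yxx = 1.954201, Gamma_yxy = -0.601100, Gamma_yyy = -1.954201; k1 = (-0.719955, -0.101471, 0.317872, -0.904984)
  k2: at (x, y) = (-0.760752, -0.986269), (dx/dtau, dy/dtau) = (-0.704061, -0.146720); Gamma_xxx = -0.811208, Gamma_xxy = 0.212981, Gamma_xyy = 0.811208, Gamma_yxx = 1.917253, Gamma_yxy = -0.503371, Gamma_yyy = -1.917253; k2 = (-0.704061, -0.146720, 0.340653, -0.805118)
  k3: at (x, y) = (-0.759958, -0.988532), (dx/dtau, dy/dtau) = (-0.702922, -0.141726); Gamma_xxx = -0.800932, Gamma_xxy = 0.213047, Gamma_xyy = 0.800932, Gamma_yxx = 1.918786, Gamma_yxy = -0.510395, Gamma_yyy = -1.918786; k3 = (-0.702922, -0.141726, 0.337204, -0.807836)
  k4: at (x, y) = (-0.795047, -0.995368), (dx/dtau, dy/dtau) = (-0.686234, -0.182254); Gamma_xxx = -0.907014, Gamma_xxy = 0.205537, Gamma_xyy = 0.907014, Gamma_yxx = 1.872250, Gamma_yxy = -0.424267, Gamma_yyy = -1.872250; k4 = (-0.686234, -0.182254, 0.345589, -0.713361)
  Y <- Y + (h/6)(k1 + 2k2 + 2k3 + k4): x = -0.7951, y = -0.9955, dx/dtau = -0.6863, dy/dtau = -0.1822


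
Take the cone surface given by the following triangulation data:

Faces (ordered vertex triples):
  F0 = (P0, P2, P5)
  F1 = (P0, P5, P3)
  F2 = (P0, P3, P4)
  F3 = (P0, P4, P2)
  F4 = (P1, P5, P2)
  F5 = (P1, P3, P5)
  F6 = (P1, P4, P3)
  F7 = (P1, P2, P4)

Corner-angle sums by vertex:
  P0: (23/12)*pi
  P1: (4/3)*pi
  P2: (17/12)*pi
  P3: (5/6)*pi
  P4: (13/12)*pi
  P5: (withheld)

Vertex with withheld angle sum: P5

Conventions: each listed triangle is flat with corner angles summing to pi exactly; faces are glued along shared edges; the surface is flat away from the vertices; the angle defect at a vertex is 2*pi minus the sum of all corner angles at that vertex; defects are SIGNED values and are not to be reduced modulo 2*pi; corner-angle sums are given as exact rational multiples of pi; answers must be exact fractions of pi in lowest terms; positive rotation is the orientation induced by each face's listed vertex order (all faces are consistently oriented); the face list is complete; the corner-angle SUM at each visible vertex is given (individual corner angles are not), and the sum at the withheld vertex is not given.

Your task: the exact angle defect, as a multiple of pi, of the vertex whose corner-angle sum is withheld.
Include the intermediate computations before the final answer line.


V = 6, E = 12, F = 8; chi = V - E + F = 2
Gauss-Bonnet: total defect = 2*pi*chi = 4*pi; visible defects sum to (41/12)*pi

Answer: defect(P5) = (7/12)*pi


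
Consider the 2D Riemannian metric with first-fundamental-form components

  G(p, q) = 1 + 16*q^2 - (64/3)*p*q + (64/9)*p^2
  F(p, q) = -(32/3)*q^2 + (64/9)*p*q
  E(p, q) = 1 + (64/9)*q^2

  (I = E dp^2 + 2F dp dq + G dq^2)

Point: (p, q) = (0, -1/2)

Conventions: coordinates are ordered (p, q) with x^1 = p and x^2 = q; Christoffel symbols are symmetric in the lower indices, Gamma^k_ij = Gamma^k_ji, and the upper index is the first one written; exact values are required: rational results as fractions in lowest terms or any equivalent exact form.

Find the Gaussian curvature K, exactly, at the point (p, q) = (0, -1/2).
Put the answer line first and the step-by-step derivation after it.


Answer: K = -576/3721

E = 25/9, F = -8/3, G = 5, EG - F^2 = 61/9 at the point
E_p = 0, E_q = -64/9, F_p = -32/9, F_q = 32/3, G_p = 32/3, G_q = -16
E_qq = 128/9, F_pq = 64/9, G_pp = 128/9
Using the Brioschi determinant formula for K from the metric derivatives:
M1 = [[-E_qq/2 + F_pq - G_pp/2, E_p/2, F_p - E_q/2], [F_q - G_p/2, E, F], [G_q/2, F, G]] = [[-64/9, 0, 0], [16/3, 25/9, -8/3], [-8, -8/3, 5]]; det M1 = -3904/81
M2 = [[0, E_q/2, G_p/2], [E_q/2, E, F], [G_p/2, F, G]] = [[0, -32/9, 16/3], [-32/9, 25/9, -8/3], [16/3, -8/3, 5]]; det M2 = -3328/81
det M1 - det M2 = -64/9; K = -64/9 / (61/9)^2 = -576/3721


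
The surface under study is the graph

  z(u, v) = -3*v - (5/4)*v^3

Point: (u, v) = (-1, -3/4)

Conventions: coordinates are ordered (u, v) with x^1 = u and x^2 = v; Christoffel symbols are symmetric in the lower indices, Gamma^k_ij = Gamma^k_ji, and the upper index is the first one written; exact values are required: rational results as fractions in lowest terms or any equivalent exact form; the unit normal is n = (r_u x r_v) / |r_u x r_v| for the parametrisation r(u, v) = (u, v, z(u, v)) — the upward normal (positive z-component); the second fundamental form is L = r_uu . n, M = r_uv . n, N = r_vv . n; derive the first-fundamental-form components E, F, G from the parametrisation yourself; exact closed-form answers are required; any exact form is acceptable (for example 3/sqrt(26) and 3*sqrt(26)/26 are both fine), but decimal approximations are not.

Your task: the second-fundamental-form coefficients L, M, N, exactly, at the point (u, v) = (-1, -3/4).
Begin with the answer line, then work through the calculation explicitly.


Answer: L = 0, M = 0, N = 72*sqrt(4441)/4441

z_u = 0, z_v = -327/64, z_uu = 0, z_uv = 0, z_vv = 45/8
E = 1, F = 0, G = 111025/4096; answer radicand W^2 = 111025/4096
unnormalised second-form numerators: l = 0, m = 0, n = 45/8; L = l/sqrt(111025/4096), and similarly M = m/sqrt(W^2), N = n/sqrt(W^2)


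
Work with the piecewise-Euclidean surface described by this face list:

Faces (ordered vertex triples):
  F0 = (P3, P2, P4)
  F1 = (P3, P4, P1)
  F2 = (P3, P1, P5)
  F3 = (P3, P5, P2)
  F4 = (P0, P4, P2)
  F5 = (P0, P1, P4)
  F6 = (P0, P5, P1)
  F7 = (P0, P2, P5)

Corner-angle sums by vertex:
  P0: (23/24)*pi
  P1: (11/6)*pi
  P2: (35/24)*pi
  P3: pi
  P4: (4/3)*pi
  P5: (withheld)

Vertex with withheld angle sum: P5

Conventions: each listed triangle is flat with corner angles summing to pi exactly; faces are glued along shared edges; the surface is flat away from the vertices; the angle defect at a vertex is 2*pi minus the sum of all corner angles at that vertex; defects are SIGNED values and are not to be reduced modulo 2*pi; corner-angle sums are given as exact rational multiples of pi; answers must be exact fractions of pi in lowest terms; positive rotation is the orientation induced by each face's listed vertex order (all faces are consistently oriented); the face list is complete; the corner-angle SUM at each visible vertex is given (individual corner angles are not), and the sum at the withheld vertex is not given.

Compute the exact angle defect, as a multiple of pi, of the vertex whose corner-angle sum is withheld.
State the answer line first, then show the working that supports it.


Answer: defect(P5) = (7/12)*pi

V = 6, E = 12, F = 8; chi = V - E + F = 2
Gauss-Bonnet: total defect = 2*pi*chi = 4*pi; visible defects sum to (41/12)*pi


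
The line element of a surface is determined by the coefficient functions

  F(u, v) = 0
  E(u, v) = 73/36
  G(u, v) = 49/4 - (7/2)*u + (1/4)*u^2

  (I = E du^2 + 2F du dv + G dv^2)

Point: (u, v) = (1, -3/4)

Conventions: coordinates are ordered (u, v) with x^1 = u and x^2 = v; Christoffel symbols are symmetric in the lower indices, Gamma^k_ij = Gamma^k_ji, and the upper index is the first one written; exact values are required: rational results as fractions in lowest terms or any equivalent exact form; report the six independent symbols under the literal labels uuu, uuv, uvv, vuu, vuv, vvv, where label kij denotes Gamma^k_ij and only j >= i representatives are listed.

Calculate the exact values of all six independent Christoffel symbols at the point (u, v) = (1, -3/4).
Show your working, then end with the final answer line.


E = 73/36, F = 0, G = 9 at the point
E_u = 0, E_v = 0, F_u = 0, F_v = 0, G_u = -3, G_v = 0
EG - F^2 = 73/4;  g^inv = (4/73) * [[9, 0], [0, 73/36]]
first-kind symbols [ij,l] = (1/2)(d_i g_jl + d_j g_il - d_l g_ij): [uu,u] = E_u/2 = 0, [uu,v] = F_u - E_v/2 = 0, [uv,u] = E_v/2 = 0, [uv,v] = G_u/2 = -3/2, [vv,u] = F_v - G_u/2 = 3/2, [vv,v] = G_v/2 = 0
Gamma^u_ij = (G*[ij,u] - F*[ij,v])/(EG - F^2), Gamma^v_ij = (E*[ij,v] - F*[ij,u])/(EG - F^2)

Answer: Gamma_uuu = 0, Gamma_uuv = 0, Gamma_uvv = 54/73, Gamma_vuu = 0, Gamma_vuv = -1/6, Gamma_vvv = 0


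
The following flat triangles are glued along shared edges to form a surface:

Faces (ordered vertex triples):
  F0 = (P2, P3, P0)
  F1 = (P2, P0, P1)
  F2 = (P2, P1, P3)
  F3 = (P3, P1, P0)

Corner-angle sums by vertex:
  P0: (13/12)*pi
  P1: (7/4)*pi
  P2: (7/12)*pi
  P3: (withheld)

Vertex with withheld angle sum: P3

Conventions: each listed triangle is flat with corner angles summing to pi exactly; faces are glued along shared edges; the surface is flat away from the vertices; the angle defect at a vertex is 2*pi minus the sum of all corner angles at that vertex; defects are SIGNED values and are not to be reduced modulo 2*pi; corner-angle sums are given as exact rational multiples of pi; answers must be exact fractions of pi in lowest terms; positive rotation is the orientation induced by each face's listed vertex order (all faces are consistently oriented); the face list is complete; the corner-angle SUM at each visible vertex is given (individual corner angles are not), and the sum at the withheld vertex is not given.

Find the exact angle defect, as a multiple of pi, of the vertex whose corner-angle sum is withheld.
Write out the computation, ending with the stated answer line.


V = 4, E = 6, F = 4; chi = V - E + F = 2
Gauss-Bonnet: total defect = 2*pi*chi = 4*pi; visible defects sum to (31/12)*pi

Answer: defect(P3) = (17/12)*pi


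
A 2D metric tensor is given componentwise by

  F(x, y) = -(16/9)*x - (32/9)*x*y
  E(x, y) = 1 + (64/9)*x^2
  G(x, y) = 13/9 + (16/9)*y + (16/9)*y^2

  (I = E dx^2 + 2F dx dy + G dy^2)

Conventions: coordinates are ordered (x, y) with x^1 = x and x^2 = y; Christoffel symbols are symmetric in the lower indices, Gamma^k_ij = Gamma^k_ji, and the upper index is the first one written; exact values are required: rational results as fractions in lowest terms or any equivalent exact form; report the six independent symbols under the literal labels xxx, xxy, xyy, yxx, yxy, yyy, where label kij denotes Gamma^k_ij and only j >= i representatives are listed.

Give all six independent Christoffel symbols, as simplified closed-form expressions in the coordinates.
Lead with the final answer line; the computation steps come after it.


Answer: Gamma_xxx = 64*x/(64*x^2 + 16*y^2 + 16*y + 13), Gamma_xxy = 0, Gamma_xyy = -32*x/(64*x^2 + 16*y^2 + 16*y + 13), Gamma_yxx = (-32*y - 16)/(64*x^2 + 16*y^2 + 16*y + 13), Gamma_yxy = 0, Gamma_yyy = (16*y + 8)/(64*x^2 + 16*y^2 + 16*y + 13)

E = 1 + (64/9)*x^2; F = -(16/9)*x - (32/9)*x*y; G = 13/9 + (16/9)*y + (16/9)*y^2
Gamma^k_ij = (1/2) g^{kl} (d_i g_jl + d_j g_il - d_l g_ij), with g^inv = (1/(EG-F^2)) [[G, -F], [-F, E]]
first partials: E_x = (128/9)*x, E_y = 0, F_x = -16/9 - (32/9)*y, F_y = -(32/9)*x, G_x = 0, G_y = 16/9 + (32/9)*y
D = EG - F^2 = 13/9 + (16/9)*y + (16/9)*y^2 + (64/9)*x^2
expanded: Gamma^x_xx = (G E_x - 2F F_x + F E_y)/(2D), Gamma^x_xy = (G E_y - F G_x)/(2D), Gamma^x_yy = (2G F_y - G G_x - F G_y)/(2D), Gamma^y_xx = (2E F_x - E E_y - F E_x)/(2D), Gamma^y_xy = (E G_x - F E_y)/(2D), Gamma^y_yy = (E G_y - 2F F_y + F G_x)/(2D); substitute and cancel common factors


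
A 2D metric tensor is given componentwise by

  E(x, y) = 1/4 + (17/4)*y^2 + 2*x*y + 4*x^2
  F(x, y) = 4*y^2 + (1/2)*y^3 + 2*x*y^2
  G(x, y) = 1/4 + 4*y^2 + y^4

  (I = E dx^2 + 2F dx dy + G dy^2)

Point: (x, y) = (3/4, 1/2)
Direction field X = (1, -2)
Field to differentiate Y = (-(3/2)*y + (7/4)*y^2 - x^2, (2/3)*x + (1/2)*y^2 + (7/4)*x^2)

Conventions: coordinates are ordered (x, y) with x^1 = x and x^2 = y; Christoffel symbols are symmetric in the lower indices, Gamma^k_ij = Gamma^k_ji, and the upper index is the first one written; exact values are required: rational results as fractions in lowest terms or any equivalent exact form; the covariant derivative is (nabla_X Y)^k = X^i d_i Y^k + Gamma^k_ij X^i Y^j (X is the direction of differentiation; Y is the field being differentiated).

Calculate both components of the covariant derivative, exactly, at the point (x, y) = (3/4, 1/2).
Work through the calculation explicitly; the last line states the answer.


E = 69/16, F = 23/16, G = 21/16 at the point
E_x = 7, E_y = 23/4, F_x = 1/2, F_y = 47/8, G_x = 0, G_y = 9/2
EG - F^2 = 115/32;  g^inv = (32/115) * [[21/16, -23/16], [-23/16, 69/16]]
first-kind symbols [ij,l] = (1/2)(d_i g_jl + d_j g_il - d_l g_ij): [xx,x] = E_x/2 = 7/2, [xx,y] = F_x - E_y/2 = -19/8, [xy,x] = E_y/2 = 23/8, [xy,y] = G_x/2 = 0, [yy,x] = F_y - G_x/2 = 47/8, [yy,y] = G_y/2 = 9/4
Gamma^x_ij = (G*[ij,x] - F*[ij,y])/(EG - F^2), Gamma^y_ij = (E*[ij,y] - F*[ij,x])/(EG - F^2)
Gamma_xxx = 205/92, Gamma_xxy = 21/20, Gamma_xyy = 573/460, Gamma_yxx = -17/4, Gamma_yxy = -23/20, Gamma_yyy = 7/20
X = (1, -2), Y = (-7/8, 103/64) at the point

Answer: (nabla_X Y)^x = -130473/29440, (nabla_X Y)^y = 3919/3840


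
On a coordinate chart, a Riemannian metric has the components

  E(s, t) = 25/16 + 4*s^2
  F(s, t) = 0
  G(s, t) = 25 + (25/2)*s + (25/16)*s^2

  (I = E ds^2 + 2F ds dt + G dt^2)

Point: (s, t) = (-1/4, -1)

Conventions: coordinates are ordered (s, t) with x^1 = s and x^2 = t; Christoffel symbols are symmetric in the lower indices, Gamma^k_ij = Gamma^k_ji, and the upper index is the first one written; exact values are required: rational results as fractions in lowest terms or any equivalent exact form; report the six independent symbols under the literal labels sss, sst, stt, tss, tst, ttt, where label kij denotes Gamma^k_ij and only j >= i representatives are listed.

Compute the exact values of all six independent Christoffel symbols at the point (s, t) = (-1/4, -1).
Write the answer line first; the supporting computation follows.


Answer: Gamma_sss = -16/29, Gamma_sst = 0, Gamma_stt = -375/116, Gamma_tss = 0, Gamma_tst = 4/15, Gamma_ttt = 0

E = 29/16, F = 0, G = 5625/256 at the point
E_s = -2, E_t = 0, F_s = 0, F_t = 0, G_s = 375/32, G_t = 0
EG - F^2 = 163125/4096;  g^inv = (4096/163125) * [[5625/256, 0], [0, 29/16]]
first-kind symbols [ij,l] = (1/2)(d_i g_jl + d_j g_il - d_l g_ij): [ss,s] = E_s/2 = -1, [ss,t] = F_s - E_t/2 = 0, [st,s] = E_t/2 = 0, [st,t] = G_s/2 = 375/64, [tt,s] = F_t - G_s/2 = -375/64, [tt,t] = G_t/2 = 0
Gamma^s_ij = (G*[ij,s] - F*[ij,t])/(EG - F^2), Gamma^t_ij = (E*[ij,t] - F*[ij,s])/(EG - F^2)


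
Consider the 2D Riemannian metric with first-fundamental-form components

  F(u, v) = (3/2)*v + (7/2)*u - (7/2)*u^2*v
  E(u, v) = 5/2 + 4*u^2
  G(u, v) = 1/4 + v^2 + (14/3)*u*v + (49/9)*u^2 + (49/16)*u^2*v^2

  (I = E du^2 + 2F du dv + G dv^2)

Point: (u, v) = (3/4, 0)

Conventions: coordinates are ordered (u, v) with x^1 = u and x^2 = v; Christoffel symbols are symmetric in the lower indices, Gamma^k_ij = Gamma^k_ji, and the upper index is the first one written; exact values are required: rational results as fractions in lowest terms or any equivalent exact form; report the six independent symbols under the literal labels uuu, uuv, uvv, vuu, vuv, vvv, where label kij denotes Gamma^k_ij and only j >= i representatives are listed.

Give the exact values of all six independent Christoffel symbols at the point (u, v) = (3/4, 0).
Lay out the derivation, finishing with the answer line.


E = 19/4, F = 21/8, G = 53/16 at the point
E_u = 6, E_v = 0, F_u = 7/2, F_v = -15/32, G_u = 49/6, G_v = 7/2
EG - F^2 = 283/32;  g^inv = (32/283) * [[53/16, -21/8], [-21/8, 19/4]]
first-kind symbols [ij,l] = (1/2)(d_i g_jl + d_j g_il - d_l g_ij): [uu,u] = E_u/2 = 3, [uu,v] = F_u - E_v/2 = 7/2, [uv,u] = E_v/2 = 0, [uv,v] = G_u/2 = 49/12, [vv,u] = F_v - G_u/2 = -437/96, [vv,v] = G_v/2 = 7/4
Gamma^u_ij = (G*[ij,u] - F*[ij,v])/(EG - F^2), Gamma^v_ij = (E*[ij,v] - F*[ij,u])/(EG - F^2)

Answer: Gamma_uuu = 24/283, Gamma_uuv = -343/283, Gamma_uvv = -30217/13584, Gamma_vuu = 280/283, Gamma_vuv = 1862/849, Gamma_vvv = 5187/2264


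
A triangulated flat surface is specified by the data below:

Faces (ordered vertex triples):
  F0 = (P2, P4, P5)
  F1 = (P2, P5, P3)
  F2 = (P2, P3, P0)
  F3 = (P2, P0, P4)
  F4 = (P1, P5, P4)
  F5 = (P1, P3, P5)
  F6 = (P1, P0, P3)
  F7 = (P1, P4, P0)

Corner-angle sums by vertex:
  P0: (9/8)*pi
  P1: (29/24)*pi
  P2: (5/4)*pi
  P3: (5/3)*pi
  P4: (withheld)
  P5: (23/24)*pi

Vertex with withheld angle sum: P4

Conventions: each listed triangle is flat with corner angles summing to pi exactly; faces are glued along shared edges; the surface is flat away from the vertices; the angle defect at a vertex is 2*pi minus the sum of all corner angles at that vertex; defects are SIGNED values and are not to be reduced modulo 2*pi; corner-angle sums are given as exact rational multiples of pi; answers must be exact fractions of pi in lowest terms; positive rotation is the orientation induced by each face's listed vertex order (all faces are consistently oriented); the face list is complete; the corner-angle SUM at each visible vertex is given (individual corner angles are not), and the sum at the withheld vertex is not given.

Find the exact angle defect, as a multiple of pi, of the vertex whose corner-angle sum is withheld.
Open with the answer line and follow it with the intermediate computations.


Answer: defect(P4) = (5/24)*pi

V = 6, E = 12, F = 8; chi = V - E + F = 2
Gauss-Bonnet: total defect = 2*pi*chi = 4*pi; visible defects sum to (91/24)*pi


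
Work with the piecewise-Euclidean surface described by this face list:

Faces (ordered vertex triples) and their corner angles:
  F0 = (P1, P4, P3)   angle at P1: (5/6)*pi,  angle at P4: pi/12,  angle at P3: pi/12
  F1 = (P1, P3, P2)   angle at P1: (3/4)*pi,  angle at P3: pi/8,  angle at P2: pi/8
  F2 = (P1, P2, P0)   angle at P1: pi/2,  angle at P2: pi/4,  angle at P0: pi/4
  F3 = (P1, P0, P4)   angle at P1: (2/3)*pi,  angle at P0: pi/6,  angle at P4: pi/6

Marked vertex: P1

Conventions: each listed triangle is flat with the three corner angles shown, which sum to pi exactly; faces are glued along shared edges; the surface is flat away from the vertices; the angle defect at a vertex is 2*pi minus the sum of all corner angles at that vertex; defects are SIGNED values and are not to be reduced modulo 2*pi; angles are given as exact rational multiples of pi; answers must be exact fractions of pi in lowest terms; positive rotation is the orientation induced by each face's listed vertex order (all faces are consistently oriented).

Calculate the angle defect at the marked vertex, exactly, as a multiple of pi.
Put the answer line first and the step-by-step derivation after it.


Answer: defect(P1) = (-3/4)*pi

Sum of corner angles at P1: (11/4)*pi
defect = 2*pi - (11/4)*pi
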